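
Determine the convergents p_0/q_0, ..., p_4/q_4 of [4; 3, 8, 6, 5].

4/1, 13/3, 108/25, 661/153, 3413/790

Using the convergent recurrence p_i = a_i*p_{i-1} + p_{i-2}, q_i = a_i*q_{i-1} + q_{i-2} with p_{-2}=0, p_{-1}=1, q_{-2}=1, q_{-1}=0:
  i=0: a_0=4, p_0 = 4*1 + 0 = 4, q_0 = 4*0 + 1 = 1.
  i=1: a_1=3, p_1 = 3*4 + 1 = 13, q_1 = 3*1 + 0 = 3.
  i=2: a_2=8, p_2 = 8*13 + 4 = 108, q_2 = 8*3 + 1 = 25.
  i=3: a_3=6, p_3 = 6*108 + 13 = 661, q_3 = 6*25 + 3 = 153.
  i=4: a_4=5, p_4 = 5*661 + 108 = 3413, q_4 = 5*153 + 25 = 790.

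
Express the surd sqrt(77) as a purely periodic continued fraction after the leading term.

Write x_i = (sqrt(77) + m_i)/d_i with (m_0, d_0) = (0, 1). a_0 = floor(sqrt(77)) = 8, since 8^2 = 64 <= 77 < 81 = 9^2.
Iterate m_{i+1} = d_i*a_i - m_i, d_{i+1} = (77 - m_{i+1}^2)/d_i, a_{i+1} = floor((a_0 + m_{i+1})/d_{i+1}):
  m_1 = 1*8 - 0 = 8, d_1 = (77 - 8^2)/1 = 13/1 = 13, a_1 = floor((8 + 8)/13) = 1.
  m_2 = 13*1 - 8 = 5, d_2 = (77 - 5^2)/13 = 52/13 = 4, a_2 = floor((8 + 5)/4) = 3.
  m_3 = 4*3 - 5 = 7, d_3 = (77 - 7^2)/4 = 28/4 = 7, a_3 = floor((8 + 7)/7) = 2.
  m_4 = 7*2 - 7 = 7, d_4 = (77 - 7^2)/7 = 28/7 = 4, a_4 = floor((8 + 7)/4) = 3.
  m_5 = 4*3 - 7 = 5, d_5 = (77 - 5^2)/4 = 52/4 = 13, a_5 = floor((8 + 5)/13) = 1.
  m_6 = 13*1 - 5 = 8, d_6 = (77 - 8^2)/13 = 13/13 = 1, a_6 = floor((8 + 8)/1) = 16.
  m_7 = 1*16 - 8 = 8, d_7 = (77 - 8^2)/1 = 13/1 = 13: (m_7, d_7) = (m_1, d_1) = (8, 13), so from here the quotients repeat a_1, ..., a_6; the period length is 6.
Hence the expansion of sqrt(77) is a_0 = 8 followed by the repeating block 1, 3, 2, 3, 1, 16 (period 6).

[8; (1, 3, 2, 3, 1, 16)]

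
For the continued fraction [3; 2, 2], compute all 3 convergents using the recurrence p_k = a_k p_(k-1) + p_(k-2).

3/1, 7/2, 17/5

Using the convergent recurrence p_i = a_i*p_{i-1} + p_{i-2}, q_i = a_i*q_{i-1} + q_{i-2} with p_{-2}=0, p_{-1}=1, q_{-2}=1, q_{-1}=0:
  i=0: a_0=3, p_0 = 3*1 + 0 = 3, q_0 = 3*0 + 1 = 1.
  i=1: a_1=2, p_1 = 2*3 + 1 = 7, q_1 = 2*1 + 0 = 2.
  i=2: a_2=2, p_2 = 2*7 + 3 = 17, q_2 = 2*2 + 1 = 5.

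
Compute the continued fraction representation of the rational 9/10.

Run the Euclidean algorithm on 9 and 10; the successive quotients are the partial quotients a_0, a_1, ... (each step inverts the fractional part left over by the previous one):
  9 = 0*10 + 9, so a_0 = 0.
  10 = 1*9 + 1, so a_1 = 1.
  9 = 9*1 + 0, so a_2 = 9.
The remainder reaches 0 after 3 divisions, so the expansion has 3 partial quotients, read off in order.

[0; 1, 9]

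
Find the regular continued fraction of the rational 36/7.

[5; 7]

Run the Euclidean algorithm on 36 and 7; the successive quotients are the partial quotients a_0, a_1, ... (each step inverts the fractional part left over by the previous one):
  36 = 5*7 + 1, so a_0 = 5.
  7 = 7*1 + 0, so a_1 = 7.
The remainder reaches 0 after 2 divisions, so the expansion has 2 partial quotients, read off in order.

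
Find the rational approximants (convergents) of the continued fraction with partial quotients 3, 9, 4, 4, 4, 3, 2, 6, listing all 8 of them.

3/1, 28/9, 115/37, 488/157, 2067/665, 6689/2152, 15445/4969, 99359/31966

Using the convergent recurrence p_i = a_i*p_{i-1} + p_{i-2}, q_i = a_i*q_{i-1} + q_{i-2} with p_{-2}=0, p_{-1}=1, q_{-2}=1, q_{-1}=0:
  i=0: a_0=3, p_0 = 3*1 + 0 = 3, q_0 = 3*0 + 1 = 1.
  i=1: a_1=9, p_1 = 9*3 + 1 = 28, q_1 = 9*1 + 0 = 9.
  i=2: a_2=4, p_2 = 4*28 + 3 = 115, q_2 = 4*9 + 1 = 37.
  i=3: a_3=4, p_3 = 4*115 + 28 = 488, q_3 = 4*37 + 9 = 157.
  i=4: a_4=4, p_4 = 4*488 + 115 = 2067, q_4 = 4*157 + 37 = 665.
  i=5: a_5=3, p_5 = 3*2067 + 488 = 6689, q_5 = 3*665 + 157 = 2152.
  i=6: a_6=2, p_6 = 2*6689 + 2067 = 15445, q_6 = 2*2152 + 665 = 4969.
  i=7: a_7=6, p_7 = 6*15445 + 6689 = 99359, q_7 = 6*4969 + 2152 = 31966.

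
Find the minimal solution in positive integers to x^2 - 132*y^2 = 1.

(x, y) = (23, 2)

First expand sqrt(132) as a continued fraction. With x_i = (sqrt(132) + m_i)/d_i and (m_0, d_0) = (0, 1): a_0 = floor(sqrt(132)) = 11, since 11^2 = 121 <= 132 < 144 = 12^2.
Iterate m_{i+1} = d_i*a_i - m_i, d_{i+1} = (132 - m_{i+1}^2)/d_i, a_{i+1} = floor((a_0 + m_{i+1})/d_{i+1}):
  m_1 = 1*11 - 0 = 11, d_1 = (132 - 11^2)/1 = 11/1 = 11, a_1 = floor((11 + 11)/11) = 2.
  m_2 = 11*2 - 11 = 11, d_2 = (132 - 11^2)/11 = 11/11 = 1, a_2 = floor((11 + 11)/1) = 22.
  m_3 = 1*22 - 11 = 11, d_3 = (132 - 11^2)/1 = 11/1 = 11: (m_3, d_3) = (m_1, d_1) = (11, 11), so from here the quotients repeat a_1, a_2; the period length is 2.
So sqrt(132) = [11; (2, 22)] with period length k = 2.
k is even, so the fundamental solution of x^2 - 132y^2 = 1 is (p_{k-1}, q_{k-1}) = (p_1, q_1); compute convergents through index 1.
Convergents (p_i = a_i*p_{i-1} + p_{i-2}, q_i = a_i*q_{i-1} + q_{i-2} with p_{-2}=0, p_{-1}=1, q_{-2}=1, q_{-1}=0):
  i=0: a_0=11, p_0 = 11*1 + 0 = 11, q_0 = 11*0 + 1 = 1.
  i=1: a_1=2, p_1 = 2*11 + 1 = 23, q_1 = 2*1 + 0 = 2.
Check: 23^2 - 132*2^2 = 529 - 528 = 1, so (x, y) = (23, 2) solves the equation, and by the theorem it is the least positive solution.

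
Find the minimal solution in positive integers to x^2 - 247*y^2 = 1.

First expand sqrt(247) as a continued fraction. With x_i = (sqrt(247) + m_i)/d_i and (m_0, d_0) = (0, 1): a_0 = floor(sqrt(247)) = 15, since 15^2 = 225 <= 247 < 256 = 16^2.
Iterate m_{i+1} = d_i*a_i - m_i, d_{i+1} = (247 - m_{i+1}^2)/d_i, a_{i+1} = floor((a_0 + m_{i+1})/d_{i+1}):
  m_1 = 1*15 - 0 = 15, d_1 = (247 - 15^2)/1 = 22/1 = 22, a_1 = floor((15 + 15)/22) = 1.
  m_2 = 22*1 - 15 = 7, d_2 = (247 - 7^2)/22 = 198/22 = 9, a_2 = floor((15 + 7)/9) = 2.
  m_3 = 9*2 - 7 = 11, d_3 = (247 - 11^2)/9 = 126/9 = 14, a_3 = floor((15 + 11)/14) = 1.
  m_4 = 14*1 - 11 = 3, d_4 = (247 - 3^2)/14 = 238/14 = 17, a_4 = floor((15 + 3)/17) = 1.
  m_5 = 17*1 - 3 = 14, d_5 = (247 - 14^2)/17 = 51/17 = 3, a_5 = floor((15 + 14)/3) = 9.
  m_6 = 3*9 - 14 = 13, d_6 = (247 - 13^2)/3 = 78/3 = 26, a_6 = floor((15 + 13)/26) = 1.
  m_7 = 26*1 - 13 = 13, d_7 = (247 - 13^2)/26 = 78/26 = 3, a_7 = floor((15 + 13)/3) = 9.
  m_8 = 3*9 - 13 = 14, d_8 = (247 - 14^2)/3 = 51/3 = 17, a_8 = floor((15 + 14)/17) = 1.
  m_9 = 17*1 - 14 = 3, d_9 = (247 - 3^2)/17 = 238/17 = 14, a_9 = floor((15 + 3)/14) = 1.
  m_10 = 14*1 - 3 = 11, d_10 = (247 - 11^2)/14 = 126/14 = 9, a_10 = floor((15 + 11)/9) = 2.
  m_11 = 9*2 - 11 = 7, d_11 = (247 - 7^2)/9 = 198/9 = 22, a_11 = floor((15 + 7)/22) = 1.
  m_12 = 22*1 - 7 = 15, d_12 = (247 - 15^2)/22 = 22/22 = 1, a_12 = floor((15 + 15)/1) = 30.
  m_13 = 1*30 - 15 = 15, d_13 = (247 - 15^2)/1 = 22/1 = 22: (m_13, d_13) = (m_1, d_1) = (15, 22), so from here the quotients repeat a_1, ..., a_12; the period length is 12.
So sqrt(247) = [15; (1, 2, 1, 1, 9, 1, 9, 1, 1, 2, 1, 30)] with period length k = 12.
k is even, so the fundamental solution of x^2 - 247y^2 = 1 is (p_{k-1}, q_{k-1}) = (p_11, q_11); compute convergents through index 11.
Convergents (p_i = a_i*p_{i-1} + p_{i-2}, q_i = a_i*q_{i-1} + q_{i-2} with p_{-2}=0, p_{-1}=1, q_{-2}=1, q_{-1}=0):
  i=0: a_0=15, p_0 = 15*1 + 0 = 15, q_0 = 15*0 + 1 = 1.
  i=1: a_1=1, p_1 = 1*15 + 1 = 16, q_1 = 1*1 + 0 = 1.
  i=2: a_2=2, p_2 = 2*16 + 15 = 47, q_2 = 2*1 + 1 = 3.
  i=3: a_3=1, p_3 = 1*47 + 16 = 63, q_3 = 1*3 + 1 = 4.
  i=4: a_4=1, p_4 = 1*63 + 47 = 110, q_4 = 1*4 + 3 = 7.
  i=5: a_5=9, p_5 = 9*110 + 63 = 1053, q_5 = 9*7 + 4 = 67.
  i=6: a_6=1, p_6 = 1*1053 + 110 = 1163, q_6 = 1*67 + 7 = 74.
  i=7: a_7=9, p_7 = 9*1163 + 1053 = 11520, q_7 = 9*74 + 67 = 733.
  i=8: a_8=1, p_8 = 1*11520 + 1163 = 12683, q_8 = 1*733 + 74 = 807.
  i=9: a_9=1, p_9 = 1*12683 + 11520 = 24203, q_9 = 1*807 + 733 = 1540.
  i=10: a_10=2, p_10 = 2*24203 + 12683 = 61089, q_10 = 2*1540 + 807 = 3887.
  i=11: a_11=1, p_11 = 1*61089 + 24203 = 85292, q_11 = 1*3887 + 1540 = 5427.
Check: 85292^2 - 247*5427^2 = 7274725264 - 7274725263 = 1, so (x, y) = (85292, 5427) solves the equation, and by the theorem it is the least positive solution.

(x, y) = (85292, 5427)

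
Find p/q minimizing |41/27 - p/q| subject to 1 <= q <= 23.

Expand x = 41/27 as a continued fraction with the Euclidean algorithm:
  41 = 1*27 + 14, so a_0 = 1.
  27 = 1*14 + 13, so a_1 = 1.
  14 = 1*13 + 1, so a_2 = 1.
  13 = 13*1 + 0, so a_3 = 13.
so x = [1; 1, 1, 13].
Convergents (p_i = a_i*p_{i-1} + p_{i-2}, q_i = a_i*q_{i-1} + q_{i-2} with p_{-2}=0, p_{-1}=1, q_{-2}=1, q_{-1}=0), until the denominator exceeds 23:
  i=0: a_0=1, p_0 = 1*1 + 0 = 1, q_0 = 1*0 + 1 = 1.
  i=1: a_1=1, p_1 = 1*1 + 1 = 2, q_1 = 1*1 + 0 = 1.
  i=2: a_2=1, p_2 = 1*2 + 1 = 3, q_2 = 1*1 + 1 = 2.
  i=3: a_3=13, p_3 = 13*3 + 2 = 41, q_3 = 13*2 + 1 = 27.
q_3 = 27 > 23, so the last convergent with denominator <= 23 is p_2/q_2 = 3/2.
The closest fraction with denominator <= 23 is either p_2/q_2 or the intermediate fraction (k*p_2 + p_1)/(k*q_2 + q_1) with the largest k >= 1 whose denominator stays <= 23; these approach x as k grows, and every other convergent or intermediate fraction in range is farther away.
Largest k: floor((23 - q_1)/q_2) = floor((23 - 1)/2) = 11.
That gives (11*3 + 2)/(11*2 + 1) = 35/23.
Compare the errors: |x - 3/2| = |41*2 - 3*27|/(27*2) = 1/54, and |x - 35/23| = |41*23 - 35*27|/(27*23) = 2/621.
Cross-multiplying, 2*54 = 108 < 621 = 1*621, so 2/621 is smaller: the intermediate fraction 35/23 is closer to x than 3/2.

35/23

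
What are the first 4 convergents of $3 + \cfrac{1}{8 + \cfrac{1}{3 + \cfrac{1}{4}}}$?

3/1, 25/8, 78/25, 337/108

Using the convergent recurrence p_i = a_i*p_{i-1} + p_{i-2}, q_i = a_i*q_{i-1} + q_{i-2} with p_{-2}=0, p_{-1}=1, q_{-2}=1, q_{-1}=0:
  i=0: a_0=3, p_0 = 3*1 + 0 = 3, q_0 = 3*0 + 1 = 1.
  i=1: a_1=8, p_1 = 8*3 + 1 = 25, q_1 = 8*1 + 0 = 8.
  i=2: a_2=3, p_2 = 3*25 + 3 = 78, q_2 = 3*8 + 1 = 25.
  i=3: a_3=4, p_3 = 4*78 + 25 = 337, q_3 = 4*25 + 8 = 108.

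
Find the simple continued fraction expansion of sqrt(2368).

[48; (1, 1, 1, 23, 1, 1, 1, 96)]

Write x_i = (sqrt(2368) + m_i)/d_i with (m_0, d_0) = (0, 1). a_0 = floor(sqrt(2368)) = 48, since 48^2 = 2304 <= 2368 < 2401 = 49^2.
Iterate m_{i+1} = d_i*a_i - m_i, d_{i+1} = (2368 - m_{i+1}^2)/d_i, a_{i+1} = floor((a_0 + m_{i+1})/d_{i+1}):
  m_1 = 1*48 - 0 = 48, d_1 = (2368 - 48^2)/1 = 64/1 = 64, a_1 = floor((48 + 48)/64) = 1.
  m_2 = 64*1 - 48 = 16, d_2 = (2368 - 16^2)/64 = 2112/64 = 33, a_2 = floor((48 + 16)/33) = 1.
  m_3 = 33*1 - 16 = 17, d_3 = (2368 - 17^2)/33 = 2079/33 = 63, a_3 = floor((48 + 17)/63) = 1.
  m_4 = 63*1 - 17 = 46, d_4 = (2368 - 46^2)/63 = 252/63 = 4, a_4 = floor((48 + 46)/4) = 23.
  m_5 = 4*23 - 46 = 46, d_5 = (2368 - 46^2)/4 = 252/4 = 63, a_5 = floor((48 + 46)/63) = 1.
  m_6 = 63*1 - 46 = 17, d_6 = (2368 - 17^2)/63 = 2079/63 = 33, a_6 = floor((48 + 17)/33) = 1.
  m_7 = 33*1 - 17 = 16, d_7 = (2368 - 16^2)/33 = 2112/33 = 64, a_7 = floor((48 + 16)/64) = 1.
  m_8 = 64*1 - 16 = 48, d_8 = (2368 - 48^2)/64 = 64/64 = 1, a_8 = floor((48 + 48)/1) = 96.
  m_9 = 1*96 - 48 = 48, d_9 = (2368 - 48^2)/1 = 64/1 = 64: (m_9, d_9) = (m_1, d_1) = (48, 64), so from here the quotients repeat a_1, ..., a_8; the period length is 8.
Hence the expansion of sqrt(2368) is a_0 = 48 followed by the repeating block 1, 1, 1, 23, 1, 1, 1, 96 (period 8).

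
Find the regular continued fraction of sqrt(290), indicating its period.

Write x_i = (sqrt(290) + m_i)/d_i with (m_0, d_0) = (0, 1). a_0 = floor(sqrt(290)) = 17, since 17^2 = 289 <= 290 < 324 = 18^2.
Iterate m_{i+1} = d_i*a_i - m_i, d_{i+1} = (290 - m_{i+1}^2)/d_i, a_{i+1} = floor((a_0 + m_{i+1})/d_{i+1}):
  m_1 = 1*17 - 0 = 17, d_1 = (290 - 17^2)/1 = 1/1 = 1, a_1 = floor((17 + 17)/1) = 34.
  m_2 = 1*34 - 17 = 17, d_2 = (290 - 17^2)/1 = 1/1 = 1: (m_2, d_2) = (m_1, d_1) = (17, 1), so from here the quotient a_1 repeats; the period length is 1.
Hence the expansion of sqrt(290) is a_0 = 17 followed by the repeating block 34 (period 1).

[17; (34)]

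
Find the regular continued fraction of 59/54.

Run the Euclidean algorithm on 59 and 54; the successive quotients are the partial quotients a_0, a_1, ... (each step inverts the fractional part left over by the previous one):
  59 = 1*54 + 5, so a_0 = 1.
  54 = 10*5 + 4, so a_1 = 10.
  5 = 1*4 + 1, so a_2 = 1.
  4 = 4*1 + 0, so a_3 = 4.
The remainder reaches 0 after 4 divisions, so the expansion has 4 partial quotients, read off in order.

[1; 10, 1, 4]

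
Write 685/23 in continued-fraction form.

[29; 1, 3, 1, 1, 2]

Run the Euclidean algorithm on 685 and 23; the successive quotients are the partial quotients a_0, a_1, ... (each step inverts the fractional part left over by the previous one):
  685 = 29*23 + 18, so a_0 = 29.
  23 = 1*18 + 5, so a_1 = 1.
  18 = 3*5 + 3, so a_2 = 3.
  5 = 1*3 + 2, so a_3 = 1.
  3 = 1*2 + 1, so a_4 = 1.
  2 = 2*1 + 0, so a_5 = 2.
The remainder reaches 0 after 6 divisions, so the expansion has 6 partial quotients, read off in order.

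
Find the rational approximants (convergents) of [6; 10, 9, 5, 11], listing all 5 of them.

Using the convergent recurrence p_i = a_i*p_{i-1} + p_{i-2}, q_i = a_i*q_{i-1} + q_{i-2} with p_{-2}=0, p_{-1}=1, q_{-2}=1, q_{-1}=0:
  i=0: a_0=6, p_0 = 6*1 + 0 = 6, q_0 = 6*0 + 1 = 1.
  i=1: a_1=10, p_1 = 10*6 + 1 = 61, q_1 = 10*1 + 0 = 10.
  i=2: a_2=9, p_2 = 9*61 + 6 = 555, q_2 = 9*10 + 1 = 91.
  i=3: a_3=5, p_3 = 5*555 + 61 = 2836, q_3 = 5*91 + 10 = 465.
  i=4: a_4=11, p_4 = 11*2836 + 555 = 31751, q_4 = 11*465 + 91 = 5206.

6/1, 61/10, 555/91, 2836/465, 31751/5206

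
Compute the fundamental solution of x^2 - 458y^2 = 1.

(x, y) = (22899, 1070)

First expand sqrt(458) as a continued fraction. With x_i = (sqrt(458) + m_i)/d_i and (m_0, d_0) = (0, 1): a_0 = floor(sqrt(458)) = 21, since 21^2 = 441 <= 458 < 484 = 22^2.
Iterate m_{i+1} = d_i*a_i - m_i, d_{i+1} = (458 - m_{i+1}^2)/d_i, a_{i+1} = floor((a_0 + m_{i+1})/d_{i+1}):
  m_1 = 1*21 - 0 = 21, d_1 = (458 - 21^2)/1 = 17/1 = 17, a_1 = floor((21 + 21)/17) = 2.
  m_2 = 17*2 - 21 = 13, d_2 = (458 - 13^2)/17 = 289/17 = 17, a_2 = floor((21 + 13)/17) = 2.
  m_3 = 17*2 - 13 = 21, d_3 = (458 - 21^2)/17 = 17/17 = 1, a_3 = floor((21 + 21)/1) = 42.
  m_4 = 1*42 - 21 = 21, d_4 = (458 - 21^2)/1 = 17/1 = 17: (m_4, d_4) = (m_1, d_1) = (21, 17), so from here the quotients repeat a_1, ..., a_3; the period length is 3.
So sqrt(458) = [21; (2, 2, 42)] with period length k = 3.
k is odd, so (p_{k-1}, q_{k-1}) only solves x^2 - 458y^2 = -1 and the fundamental solution of x^2 - 458y^2 = 1 is (p_{2k-1}, q_{2k-1}) = (p_5, q_5); compute convergents through index 5, running through the period twice.
Convergents (p_i = a_i*p_{i-1} + p_{i-2}, q_i = a_i*q_{i-1} + q_{i-2} with p_{-2}=0, p_{-1}=1, q_{-2}=1, q_{-1}=0):
  i=0: a_0=21, p_0 = 21*1 + 0 = 21, q_0 = 21*0 + 1 = 1.
  i=1: a_1=2, p_1 = 2*21 + 1 = 43, q_1 = 2*1 + 0 = 2.
  i=2: a_2=2, p_2 = 2*43 + 21 = 107, q_2 = 2*2 + 1 = 5.
  i=3: a_3=42, p_3 = 42*107 + 43 = 4537, q_3 = 42*5 + 2 = 212.
  i=4: a_4=2, p_4 = 2*4537 + 107 = 9181, q_4 = 2*212 + 5 = 429.
  i=5: a_5=2, p_5 = 2*9181 + 4537 = 22899, q_5 = 2*429 + 212 = 1070.
Indeed p_2^2 - 458*q_2^2 = 11449 - 11450 = -1, not +1.
Check: 22899^2 - 458*1070^2 = 524364201 - 524364200 = 1, so (x, y) = (22899, 1070) solves the equation, and by the theorem it is the least positive solution.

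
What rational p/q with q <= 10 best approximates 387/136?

20/7

Expand x = 387/136 as a continued fraction with the Euclidean algorithm:
  387 = 2*136 + 115, so a_0 = 2.
  136 = 1*115 + 21, so a_1 = 1.
  115 = 5*21 + 10, so a_2 = 5.
  21 = 2*10 + 1, so a_3 = 2.
  10 = 10*1 + 0, so a_4 = 10.
so x = [2; 1, 5, 2, 10].
Convergents (p_i = a_i*p_{i-1} + p_{i-2}, q_i = a_i*q_{i-1} + q_{i-2} with p_{-2}=0, p_{-1}=1, q_{-2}=1, q_{-1}=0), until the denominator exceeds 10:
  i=0: a_0=2, p_0 = 2*1 + 0 = 2, q_0 = 2*0 + 1 = 1.
  i=1: a_1=1, p_1 = 1*2 + 1 = 3, q_1 = 1*1 + 0 = 1.
  i=2: a_2=5, p_2 = 5*3 + 2 = 17, q_2 = 5*1 + 1 = 6.
  i=3: a_3=2, p_3 = 2*17 + 3 = 37, q_3 = 2*6 + 1 = 13.
q_3 = 13 > 10, so the last convergent with denominator <= 10 is p_2/q_2 = 17/6.
The closest fraction with denominator <= 10 is either p_2/q_2 or the intermediate fraction (k*p_2 + p_1)/(k*q_2 + q_1) with the largest k >= 1 whose denominator stays <= 10; these approach x as k grows, and every other convergent or intermediate fraction in range is farther away.
Largest k: floor((10 - q_1)/q_2) = floor((10 - 1)/6) = 1.
That gives (1*17 + 3)/(1*6 + 1) = 20/7.
Compare the errors: |x - 17/6| = |387*6 - 17*136|/(136*6) = 10/816, and |x - 20/7| = |387*7 - 20*136|/(136*7) = 11/952.
Cross-multiplying, 11*816 = 8976 < 9520 = 10*952, so 11/952 is smaller: the intermediate fraction 20/7 is closer to x than 17/6.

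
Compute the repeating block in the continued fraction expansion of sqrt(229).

[15; (7, 1, 1, 7, 30)]

Write x_i = (sqrt(229) + m_i)/d_i with (m_0, d_0) = (0, 1). a_0 = floor(sqrt(229)) = 15, since 15^2 = 225 <= 229 < 256 = 16^2.
Iterate m_{i+1} = d_i*a_i - m_i, d_{i+1} = (229 - m_{i+1}^2)/d_i, a_{i+1} = floor((a_0 + m_{i+1})/d_{i+1}):
  m_1 = 1*15 - 0 = 15, d_1 = (229 - 15^2)/1 = 4/1 = 4, a_1 = floor((15 + 15)/4) = 7.
  m_2 = 4*7 - 15 = 13, d_2 = (229 - 13^2)/4 = 60/4 = 15, a_2 = floor((15 + 13)/15) = 1.
  m_3 = 15*1 - 13 = 2, d_3 = (229 - 2^2)/15 = 225/15 = 15, a_3 = floor((15 + 2)/15) = 1.
  m_4 = 15*1 - 2 = 13, d_4 = (229 - 13^2)/15 = 60/15 = 4, a_4 = floor((15 + 13)/4) = 7.
  m_5 = 4*7 - 13 = 15, d_5 = (229 - 15^2)/4 = 4/4 = 1, a_5 = floor((15 + 15)/1) = 30.
  m_6 = 1*30 - 15 = 15, d_6 = (229 - 15^2)/1 = 4/1 = 4: (m_6, d_6) = (m_1, d_1) = (15, 4), so from here the quotients repeat a_1, ..., a_5; the period length is 5.
Hence the expansion of sqrt(229) is a_0 = 15 followed by the repeating block 7, 1, 1, 7, 30 (period 5).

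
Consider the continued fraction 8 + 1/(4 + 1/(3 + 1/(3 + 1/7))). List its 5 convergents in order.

Using the convergent recurrence p_i = a_i*p_{i-1} + p_{i-2}, q_i = a_i*q_{i-1} + q_{i-2} with p_{-2}=0, p_{-1}=1, q_{-2}=1, q_{-1}=0:
  i=0: a_0=8, p_0 = 8*1 + 0 = 8, q_0 = 8*0 + 1 = 1.
  i=1: a_1=4, p_1 = 4*8 + 1 = 33, q_1 = 4*1 + 0 = 4.
  i=2: a_2=3, p_2 = 3*33 + 8 = 107, q_2 = 3*4 + 1 = 13.
  i=3: a_3=3, p_3 = 3*107 + 33 = 354, q_3 = 3*13 + 4 = 43.
  i=4: a_4=7, p_4 = 7*354 + 107 = 2585, q_4 = 7*43 + 13 = 314.

8/1, 33/4, 107/13, 354/43, 2585/314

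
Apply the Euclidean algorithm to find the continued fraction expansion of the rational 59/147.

Run the Euclidean algorithm on 59 and 147; the successive quotients are the partial quotients a_0, a_1, ... (each step inverts the fractional part left over by the previous one):
  59 = 0*147 + 59, so a_0 = 0.
  147 = 2*59 + 29, so a_1 = 2.
  59 = 2*29 + 1, so a_2 = 2.
  29 = 29*1 + 0, so a_3 = 29.
The remainder reaches 0 after 4 divisions, so the expansion has 4 partial quotients, read off in order.

[0; 2, 2, 29]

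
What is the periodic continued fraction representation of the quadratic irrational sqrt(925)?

Write x_i = (sqrt(925) + m_i)/d_i with (m_0, d_0) = (0, 1). a_0 = floor(sqrt(925)) = 30, since 30^2 = 900 <= 925 < 961 = 31^2.
Iterate m_{i+1} = d_i*a_i - m_i, d_{i+1} = (925 - m_{i+1}^2)/d_i, a_{i+1} = floor((a_0 + m_{i+1})/d_{i+1}):
  m_1 = 1*30 - 0 = 30, d_1 = (925 - 30^2)/1 = 25/1 = 25, a_1 = floor((30 + 30)/25) = 2.
  m_2 = 25*2 - 30 = 20, d_2 = (925 - 20^2)/25 = 525/25 = 21, a_2 = floor((30 + 20)/21) = 2.
  m_3 = 21*2 - 20 = 22, d_3 = (925 - 22^2)/21 = 441/21 = 21, a_3 = floor((30 + 22)/21) = 2.
  m_4 = 21*2 - 22 = 20, d_4 = (925 - 20^2)/21 = 525/21 = 25, a_4 = floor((30 + 20)/25) = 2.
  m_5 = 25*2 - 20 = 30, d_5 = (925 - 30^2)/25 = 25/25 = 1, a_5 = floor((30 + 30)/1) = 60.
  m_6 = 1*60 - 30 = 30, d_6 = (925 - 30^2)/1 = 25/1 = 25: (m_6, d_6) = (m_1, d_1) = (30, 25), so from here the quotients repeat a_1, ..., a_5; the period length is 5.
Hence the expansion of sqrt(925) is a_0 = 30 followed by the repeating block 2, 2, 2, 2, 60 (period 5).

[30; (2, 2, 2, 2, 60)]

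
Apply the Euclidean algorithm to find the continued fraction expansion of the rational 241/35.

Run the Euclidean algorithm on 241 and 35; the successive quotients are the partial quotients a_0, a_1, ... (each step inverts the fractional part left over by the previous one):
  241 = 6*35 + 31, so a_0 = 6.
  35 = 1*31 + 4, so a_1 = 1.
  31 = 7*4 + 3, so a_2 = 7.
  4 = 1*3 + 1, so a_3 = 1.
  3 = 3*1 + 0, so a_4 = 3.
The remainder reaches 0 after 5 divisions, so the expansion has 5 partial quotients, read off in order.

[6; 1, 7, 1, 3]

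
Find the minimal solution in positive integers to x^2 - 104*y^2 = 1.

(x, y) = (51, 5)

First expand sqrt(104) as a continued fraction. With x_i = (sqrt(104) + m_i)/d_i and (m_0, d_0) = (0, 1): a_0 = floor(sqrt(104)) = 10, since 10^2 = 100 <= 104 < 121 = 11^2.
Iterate m_{i+1} = d_i*a_i - m_i, d_{i+1} = (104 - m_{i+1}^2)/d_i, a_{i+1} = floor((a_0 + m_{i+1})/d_{i+1}):
  m_1 = 1*10 - 0 = 10, d_1 = (104 - 10^2)/1 = 4/1 = 4, a_1 = floor((10 + 10)/4) = 5.
  m_2 = 4*5 - 10 = 10, d_2 = (104 - 10^2)/4 = 4/4 = 1, a_2 = floor((10 + 10)/1) = 20.
  m_3 = 1*20 - 10 = 10, d_3 = (104 - 10^2)/1 = 4/1 = 4: (m_3, d_3) = (m_1, d_1) = (10, 4), so from here the quotients repeat a_1, a_2; the period length is 2.
So sqrt(104) = [10; (5, 20)] with period length k = 2.
k is even, so the fundamental solution of x^2 - 104y^2 = 1 is (p_{k-1}, q_{k-1}) = (p_1, q_1); compute convergents through index 1.
Convergents (p_i = a_i*p_{i-1} + p_{i-2}, q_i = a_i*q_{i-1} + q_{i-2} with p_{-2}=0, p_{-1}=1, q_{-2}=1, q_{-1}=0):
  i=0: a_0=10, p_0 = 10*1 + 0 = 10, q_0 = 10*0 + 1 = 1.
  i=1: a_1=5, p_1 = 5*10 + 1 = 51, q_1 = 5*1 + 0 = 5.
Check: 51^2 - 104*5^2 = 2601 - 2600 = 1, so (x, y) = (51, 5) solves the equation, and by the theorem it is the least positive solution.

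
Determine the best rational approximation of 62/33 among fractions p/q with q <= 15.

Expand x = 62/33 as a continued fraction with the Euclidean algorithm:
  62 = 1*33 + 29, so a_0 = 1.
  33 = 1*29 + 4, so a_1 = 1.
  29 = 7*4 + 1, so a_2 = 7.
  4 = 4*1 + 0, so a_3 = 4.
so x = [1; 1, 7, 4].
Convergents (p_i = a_i*p_{i-1} + p_{i-2}, q_i = a_i*q_{i-1} + q_{i-2} with p_{-2}=0, p_{-1}=1, q_{-2}=1, q_{-1}=0), until the denominator exceeds 15:
  i=0: a_0=1, p_0 = 1*1 + 0 = 1, q_0 = 1*0 + 1 = 1.
  i=1: a_1=1, p_1 = 1*1 + 1 = 2, q_1 = 1*1 + 0 = 1.
  i=2: a_2=7, p_2 = 7*2 + 1 = 15, q_2 = 7*1 + 1 = 8.
  i=3: a_3=4, p_3 = 4*15 + 2 = 62, q_3 = 4*8 + 1 = 33.
q_3 = 33 > 15, so the last convergent with denominator <= 15 is p_2/q_2 = 15/8.
The closest fraction with denominator <= 15 is either p_2/q_2 or the intermediate fraction (k*p_2 + p_1)/(k*q_2 + q_1) with the largest k >= 1 whose denominator stays <= 15; these approach x as k grows, and every other convergent or intermediate fraction in range is farther away.
Largest k: floor((15 - q_1)/q_2) = floor((15 - 1)/8) = 1.
That gives (1*15 + 2)/(1*8 + 1) = 17/9.
Compare the errors: |x - 15/8| = |62*8 - 15*33|/(33*8) = 1/264, and |x - 17/9| = |62*9 - 17*33|/(33*9) = 3/297.
Cross-multiplying, 1*297 = 297 < 792 = 3*264, so 1/264 is smaller: the convergent 15/8 is closer to x than 17/9.

15/8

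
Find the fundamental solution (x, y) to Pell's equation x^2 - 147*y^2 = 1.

(x, y) = (97, 8)

First expand sqrt(147) as a continued fraction. With x_i = (sqrt(147) + m_i)/d_i and (m_0, d_0) = (0, 1): a_0 = floor(sqrt(147)) = 12, since 12^2 = 144 <= 147 < 169 = 13^2.
Iterate m_{i+1} = d_i*a_i - m_i, d_{i+1} = (147 - m_{i+1}^2)/d_i, a_{i+1} = floor((a_0 + m_{i+1})/d_{i+1}):
  m_1 = 1*12 - 0 = 12, d_1 = (147 - 12^2)/1 = 3/1 = 3, a_1 = floor((12 + 12)/3) = 8.
  m_2 = 3*8 - 12 = 12, d_2 = (147 - 12^2)/3 = 3/3 = 1, a_2 = floor((12 + 12)/1) = 24.
  m_3 = 1*24 - 12 = 12, d_3 = (147 - 12^2)/1 = 3/1 = 3: (m_3, d_3) = (m_1, d_1) = (12, 3), so from here the quotients repeat a_1, a_2; the period length is 2.
So sqrt(147) = [12; (8, 24)] with period length k = 2.
k is even, so the fundamental solution of x^2 - 147y^2 = 1 is (p_{k-1}, q_{k-1}) = (p_1, q_1); compute convergents through index 1.
Convergents (p_i = a_i*p_{i-1} + p_{i-2}, q_i = a_i*q_{i-1} + q_{i-2} with p_{-2}=0, p_{-1}=1, q_{-2}=1, q_{-1}=0):
  i=0: a_0=12, p_0 = 12*1 + 0 = 12, q_0 = 12*0 + 1 = 1.
  i=1: a_1=8, p_1 = 8*12 + 1 = 97, q_1 = 8*1 + 0 = 8.
Check: 97^2 - 147*8^2 = 9409 - 9408 = 1, so (x, y) = (97, 8) solves the equation, and by the theorem it is the least positive solution.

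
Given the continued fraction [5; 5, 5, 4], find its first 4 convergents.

Using the convergent recurrence p_i = a_i*p_{i-1} + p_{i-2}, q_i = a_i*q_{i-1} + q_{i-2} with p_{-2}=0, p_{-1}=1, q_{-2}=1, q_{-1}=0:
  i=0: a_0=5, p_0 = 5*1 + 0 = 5, q_0 = 5*0 + 1 = 1.
  i=1: a_1=5, p_1 = 5*5 + 1 = 26, q_1 = 5*1 + 0 = 5.
  i=2: a_2=5, p_2 = 5*26 + 5 = 135, q_2 = 5*5 + 1 = 26.
  i=3: a_3=4, p_3 = 4*135 + 26 = 566, q_3 = 4*26 + 5 = 109.

5/1, 26/5, 135/26, 566/109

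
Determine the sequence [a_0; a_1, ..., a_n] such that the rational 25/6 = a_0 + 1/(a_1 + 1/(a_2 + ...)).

Run the Euclidean algorithm on 25 and 6; the successive quotients are the partial quotients a_0, a_1, ... (each step inverts the fractional part left over by the previous one):
  25 = 4*6 + 1, so a_0 = 4.
  6 = 6*1 + 0, so a_1 = 6.
The remainder reaches 0 after 2 divisions, so the expansion has 2 partial quotients, read off in order.

[4; 6]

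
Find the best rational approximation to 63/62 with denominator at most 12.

Expand x = 63/62 as a continued fraction with the Euclidean algorithm:
  63 = 1*62 + 1, so a_0 = 1.
  62 = 62*1 + 0, so a_1 = 62.
so x = [1; 62].
Convergents (p_i = a_i*p_{i-1} + p_{i-2}, q_i = a_i*q_{i-1} + q_{i-2} with p_{-2}=0, p_{-1}=1, q_{-2}=1, q_{-1}=0), until the denominator exceeds 12:
  i=0: a_0=1, p_0 = 1*1 + 0 = 1, q_0 = 1*0 + 1 = 1.
  i=1: a_1=62, p_1 = 62*1 + 1 = 63, q_1 = 62*1 + 0 = 62.
q_1 = 62 > 12, so the last convergent with denominator <= 12 is p_0/q_0 = 1/1.
The closest fraction with denominator <= 12 is either p_0/q_0 or the intermediate fraction (k*p_0 + p_{-1})/(k*q_0 + q_{-1}) with the largest k >= 1 whose denominator stays <= 12; these approach x as k grows, and every other convergent or intermediate fraction in range is farther away.
Largest k: floor((12 - q_{-1})/q_0) = floor((12 - 0)/1) = 12 (using the seeds p_{-1} = 1, q_{-1} = 0).
That gives (12*1 + 1)/(12*1 + 0) = 13/12.
Compare the errors: |x - 1/1| = |63*1 - 1*62|/(62*1) = 1/62, and |x - 13/12| = |63*12 - 13*62|/(62*12) = 50/744.
Cross-multiplying, 1*744 = 744 < 3100 = 50*62, so 1/62 is smaller: the convergent 1/1 is closer to x than 13/12.

1/1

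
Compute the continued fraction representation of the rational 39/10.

Run the Euclidean algorithm on 39 and 10; the successive quotients are the partial quotients a_0, a_1, ... (each step inverts the fractional part left over by the previous one):
  39 = 3*10 + 9, so a_0 = 3.
  10 = 1*9 + 1, so a_1 = 1.
  9 = 9*1 + 0, so a_2 = 9.
The remainder reaches 0 after 3 divisions, so the expansion has 3 partial quotients, read off in order.

[3; 1, 9]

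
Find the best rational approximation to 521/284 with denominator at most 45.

Expand x = 521/284 as a continued fraction with the Euclidean algorithm:
  521 = 1*284 + 237, so a_0 = 1.
  284 = 1*237 + 47, so a_1 = 1.
  237 = 5*47 + 2, so a_2 = 5.
  47 = 23*2 + 1, so a_3 = 23.
  2 = 2*1 + 0, so a_4 = 2.
so x = [1; 1, 5, 23, 2].
Convergents (p_i = a_i*p_{i-1} + p_{i-2}, q_i = a_i*q_{i-1} + q_{i-2} with p_{-2}=0, p_{-1}=1, q_{-2}=1, q_{-1}=0), until the denominator exceeds 45:
  i=0: a_0=1, p_0 = 1*1 + 0 = 1, q_0 = 1*0 + 1 = 1.
  i=1: a_1=1, p_1 = 1*1 + 1 = 2, q_1 = 1*1 + 0 = 1.
  i=2: a_2=5, p_2 = 5*2 + 1 = 11, q_2 = 5*1 + 1 = 6.
  i=3: a_3=23, p_3 = 23*11 + 2 = 255, q_3 = 23*6 + 1 = 139.
q_3 = 139 > 45, so the last convergent with denominator <= 45 is p_2/q_2 = 11/6.
The closest fraction with denominator <= 45 is either p_2/q_2 or the intermediate fraction (k*p_2 + p_1)/(k*q_2 + q_1) with the largest k >= 1 whose denominator stays <= 45; these approach x as k grows, and every other convergent or intermediate fraction in range is farther away.
Largest k: floor((45 - q_1)/q_2) = floor((45 - 1)/6) = 7.
That gives (7*11 + 2)/(7*6 + 1) = 79/43.
Compare the errors: |x - 11/6| = |521*6 - 11*284|/(284*6) = 2/1704, and |x - 79/43| = |521*43 - 79*284|/(284*43) = 33/12212.
Cross-multiplying, 2*12212 = 24424 < 56232 = 33*1704, so 2/1704 is smaller: the convergent 11/6 is closer to x than 79/43.

11/6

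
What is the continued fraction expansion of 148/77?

Run the Euclidean algorithm on 148 and 77; the successive quotients are the partial quotients a_0, a_1, ... (each step inverts the fractional part left over by the previous one):
  148 = 1*77 + 71, so a_0 = 1.
  77 = 1*71 + 6, so a_1 = 1.
  71 = 11*6 + 5, so a_2 = 11.
  6 = 1*5 + 1, so a_3 = 1.
  5 = 5*1 + 0, so a_4 = 5.
The remainder reaches 0 after 5 divisions, so the expansion has 5 partial quotients, read off in order.

[1; 1, 11, 1, 5]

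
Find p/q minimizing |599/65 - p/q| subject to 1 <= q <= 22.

129/14

Expand x = 599/65 as a continued fraction with the Euclidean algorithm:
  599 = 9*65 + 14, so a_0 = 9.
  65 = 4*14 + 9, so a_1 = 4.
  14 = 1*9 + 5, so a_2 = 1.
  9 = 1*5 + 4, so a_3 = 1.
  5 = 1*4 + 1, so a_4 = 1.
  4 = 4*1 + 0, so a_5 = 4.
so x = [9; 4, 1, 1, 1, 4].
Convergents (p_i = a_i*p_{i-1} + p_{i-2}, q_i = a_i*q_{i-1} + q_{i-2} with p_{-2}=0, p_{-1}=1, q_{-2}=1, q_{-1}=0), until the denominator exceeds 22:
  i=0: a_0=9, p_0 = 9*1 + 0 = 9, q_0 = 9*0 + 1 = 1.
  i=1: a_1=4, p_1 = 4*9 + 1 = 37, q_1 = 4*1 + 0 = 4.
  i=2: a_2=1, p_2 = 1*37 + 9 = 46, q_2 = 1*4 + 1 = 5.
  i=3: a_3=1, p_3 = 1*46 + 37 = 83, q_3 = 1*5 + 4 = 9.
  i=4: a_4=1, p_4 = 1*83 + 46 = 129, q_4 = 1*9 + 5 = 14.
  i=5: a_5=4, p_5 = 4*129 + 83 = 599, q_5 = 4*14 + 9 = 65.
q_5 = 65 > 22, so the last convergent with denominator <= 22 is p_4/q_4 = 129/14.
The closest fraction with denominator <= 22 is either p_4/q_4 or the intermediate fraction (k*p_4 + p_3)/(k*q_4 + q_3) with the largest k >= 1 whose denominator stays <= 22; these approach x as k grows, and every other convergent or intermediate fraction in range is farther away.
Largest k: floor((22 - q_3)/q_4) = floor((22 - 9)/14) = 0.
Since k = 0, no intermediate fraction beyond p_4/q_4 has denominator <= 22, so the convergent 129/14 is the closest (its error is |599*14 - 129*65|/(65*14) = 1/910).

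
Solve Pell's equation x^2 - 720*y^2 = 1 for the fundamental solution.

First expand sqrt(720) as a continued fraction. With x_i = (sqrt(720) + m_i)/d_i and (m_0, d_0) = (0, 1): a_0 = floor(sqrt(720)) = 26, since 26^2 = 676 <= 720 < 729 = 27^2.
Iterate m_{i+1} = d_i*a_i - m_i, d_{i+1} = (720 - m_{i+1}^2)/d_i, a_{i+1} = floor((a_0 + m_{i+1})/d_{i+1}):
  m_1 = 1*26 - 0 = 26, d_1 = (720 - 26^2)/1 = 44/1 = 44, a_1 = floor((26 + 26)/44) = 1.
  m_2 = 44*1 - 26 = 18, d_2 = (720 - 18^2)/44 = 396/44 = 9, a_2 = floor((26 + 18)/9) = 4.
  m_3 = 9*4 - 18 = 18, d_3 = (720 - 18^2)/9 = 396/9 = 44, a_3 = floor((26 + 18)/44) = 1.
  m_4 = 44*1 - 18 = 26, d_4 = (720 - 26^2)/44 = 44/44 = 1, a_4 = floor((26 + 26)/1) = 52.
  m_5 = 1*52 - 26 = 26, d_5 = (720 - 26^2)/1 = 44/1 = 44: (m_5, d_5) = (m_1, d_1) = (26, 44), so from here the quotients repeat a_1, ..., a_4; the period length is 4.
So sqrt(720) = [26; (1, 4, 1, 52)] with period length k = 4.
k is even, so the fundamental solution of x^2 - 720y^2 = 1 is (p_{k-1}, q_{k-1}) = (p_3, q_3); compute convergents through index 3.
Convergents (p_i = a_i*p_{i-1} + p_{i-2}, q_i = a_i*q_{i-1} + q_{i-2} with p_{-2}=0, p_{-1}=1, q_{-2}=1, q_{-1}=0):
  i=0: a_0=26, p_0 = 26*1 + 0 = 26, q_0 = 26*0 + 1 = 1.
  i=1: a_1=1, p_1 = 1*26 + 1 = 27, q_1 = 1*1 + 0 = 1.
  i=2: a_2=4, p_2 = 4*27 + 26 = 134, q_2 = 4*1 + 1 = 5.
  i=3: a_3=1, p_3 = 1*134 + 27 = 161, q_3 = 1*5 + 1 = 6.
Check: 161^2 - 720*6^2 = 25921 - 25920 = 1, so (x, y) = (161, 6) solves the equation, and by the theorem it is the least positive solution.

(x, y) = (161, 6)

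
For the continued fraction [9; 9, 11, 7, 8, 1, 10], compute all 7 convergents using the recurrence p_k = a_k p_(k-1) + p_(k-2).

9/1, 82/9, 911/100, 6459/709, 52583/5772, 59042/6481, 643003/70582

Using the convergent recurrence p_i = a_i*p_{i-1} + p_{i-2}, q_i = a_i*q_{i-1} + q_{i-2} with p_{-2}=0, p_{-1}=1, q_{-2}=1, q_{-1}=0:
  i=0: a_0=9, p_0 = 9*1 + 0 = 9, q_0 = 9*0 + 1 = 1.
  i=1: a_1=9, p_1 = 9*9 + 1 = 82, q_1 = 9*1 + 0 = 9.
  i=2: a_2=11, p_2 = 11*82 + 9 = 911, q_2 = 11*9 + 1 = 100.
  i=3: a_3=7, p_3 = 7*911 + 82 = 6459, q_3 = 7*100 + 9 = 709.
  i=4: a_4=8, p_4 = 8*6459 + 911 = 52583, q_4 = 8*709 + 100 = 5772.
  i=5: a_5=1, p_5 = 1*52583 + 6459 = 59042, q_5 = 1*5772 + 709 = 6481.
  i=6: a_6=10, p_6 = 10*59042 + 52583 = 643003, q_6 = 10*6481 + 5772 = 70582.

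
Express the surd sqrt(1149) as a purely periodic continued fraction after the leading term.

[33; (1, 8, 1, 2, 3, 22, 3, 2, 1, 8, 1, 66)]

Write x_i = (sqrt(1149) + m_i)/d_i with (m_0, d_0) = (0, 1). a_0 = floor(sqrt(1149)) = 33, since 33^2 = 1089 <= 1149 < 1156 = 34^2.
Iterate m_{i+1} = d_i*a_i - m_i, d_{i+1} = (1149 - m_{i+1}^2)/d_i, a_{i+1} = floor((a_0 + m_{i+1})/d_{i+1}):
  m_1 = 1*33 - 0 = 33, d_1 = (1149 - 33^2)/1 = 60/1 = 60, a_1 = floor((33 + 33)/60) = 1.
  m_2 = 60*1 - 33 = 27, d_2 = (1149 - 27^2)/60 = 420/60 = 7, a_2 = floor((33 + 27)/7) = 8.
  m_3 = 7*8 - 27 = 29, d_3 = (1149 - 29^2)/7 = 308/7 = 44, a_3 = floor((33 + 29)/44) = 1.
  m_4 = 44*1 - 29 = 15, d_4 = (1149 - 15^2)/44 = 924/44 = 21, a_4 = floor((33 + 15)/21) = 2.
  m_5 = 21*2 - 15 = 27, d_5 = (1149 - 27^2)/21 = 420/21 = 20, a_5 = floor((33 + 27)/20) = 3.
  m_6 = 20*3 - 27 = 33, d_6 = (1149 - 33^2)/20 = 60/20 = 3, a_6 = floor((33 + 33)/3) = 22.
  m_7 = 3*22 - 33 = 33, d_7 = (1149 - 33^2)/3 = 60/3 = 20, a_7 = floor((33 + 33)/20) = 3.
  m_8 = 20*3 - 33 = 27, d_8 = (1149 - 27^2)/20 = 420/20 = 21, a_8 = floor((33 + 27)/21) = 2.
  m_9 = 21*2 - 27 = 15, d_9 = (1149 - 15^2)/21 = 924/21 = 44, a_9 = floor((33 + 15)/44) = 1.
  m_10 = 44*1 - 15 = 29, d_10 = (1149 - 29^2)/44 = 308/44 = 7, a_10 = floor((33 + 29)/7) = 8.
  m_11 = 7*8 - 29 = 27, d_11 = (1149 - 27^2)/7 = 420/7 = 60, a_11 = floor((33 + 27)/60) = 1.
  m_12 = 60*1 - 27 = 33, d_12 = (1149 - 33^2)/60 = 60/60 = 1, a_12 = floor((33 + 33)/1) = 66.
  m_13 = 1*66 - 33 = 33, d_13 = (1149 - 33^2)/1 = 60/1 = 60: (m_13, d_13) = (m_1, d_1) = (33, 60), so from here the quotients repeat a_1, ..., a_12; the period length is 12.
Hence the expansion of sqrt(1149) is a_0 = 33 followed by the repeating block 1, 8, 1, 2, 3, 22, 3, 2, 1, 8, 1, 66 (period 12).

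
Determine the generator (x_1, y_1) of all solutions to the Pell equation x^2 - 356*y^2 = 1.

First expand sqrt(356) as a continued fraction. With x_i = (sqrt(356) + m_i)/d_i and (m_0, d_0) = (0, 1): a_0 = floor(sqrt(356)) = 18, since 18^2 = 324 <= 356 < 361 = 19^2.
Iterate m_{i+1} = d_i*a_i - m_i, d_{i+1} = (356 - m_{i+1}^2)/d_i, a_{i+1} = floor((a_0 + m_{i+1})/d_{i+1}):
  m_1 = 1*18 - 0 = 18, d_1 = (356 - 18^2)/1 = 32/1 = 32, a_1 = floor((18 + 18)/32) = 1.
  m_2 = 32*1 - 18 = 14, d_2 = (356 - 14^2)/32 = 160/32 = 5, a_2 = floor((18 + 14)/5) = 6.
  m_3 = 5*6 - 14 = 16, d_3 = (356 - 16^2)/5 = 100/5 = 20, a_3 = floor((18 + 16)/20) = 1.
  m_4 = 20*1 - 16 = 4, d_4 = (356 - 4^2)/20 = 340/20 = 17, a_4 = floor((18 + 4)/17) = 1.
  m_5 = 17*1 - 4 = 13, d_5 = (356 - 13^2)/17 = 187/17 = 11, a_5 = floor((18 + 13)/11) = 2.
  m_6 = 11*2 - 13 = 9, d_6 = (356 - 9^2)/11 = 275/11 = 25, a_6 = floor((18 + 9)/25) = 1.
  m_7 = 25*1 - 9 = 16, d_7 = (356 - 16^2)/25 = 100/25 = 4, a_7 = floor((18 + 16)/4) = 8.
  m_8 = 4*8 - 16 = 16, d_8 = (356 - 16^2)/4 = 100/4 = 25, a_8 = floor((18 + 16)/25) = 1.
  m_9 = 25*1 - 16 = 9, d_9 = (356 - 9^2)/25 = 275/25 = 11, a_9 = floor((18 + 9)/11) = 2.
  m_10 = 11*2 - 9 = 13, d_10 = (356 - 13^2)/11 = 187/11 = 17, a_10 = floor((18 + 13)/17) = 1.
  m_11 = 17*1 - 13 = 4, d_11 = (356 - 4^2)/17 = 340/17 = 20, a_11 = floor((18 + 4)/20) = 1.
  m_12 = 20*1 - 4 = 16, d_12 = (356 - 16^2)/20 = 100/20 = 5, a_12 = floor((18 + 16)/5) = 6.
  m_13 = 5*6 - 16 = 14, d_13 = (356 - 14^2)/5 = 160/5 = 32, a_13 = floor((18 + 14)/32) = 1.
  m_14 = 32*1 - 14 = 18, d_14 = (356 - 18^2)/32 = 32/32 = 1, a_14 = floor((18 + 18)/1) = 36.
  m_15 = 1*36 - 18 = 18, d_15 = (356 - 18^2)/1 = 32/1 = 32: (m_15, d_15) = (m_1, d_1) = (18, 32), so from here the quotients repeat a_1, ..., a_14; the period length is 14.
So sqrt(356) = [18; (1, 6, 1, 1, 2, 1, 8, 1, 2, 1, 1, 6, 1, 36)] with period length k = 14.
k is even, so the fundamental solution of x^2 - 356y^2 = 1 is (p_{k-1}, q_{k-1}) = (p_13, q_13); compute convergents through index 13.
Convergents (p_i = a_i*p_{i-1} + p_{i-2}, q_i = a_i*q_{i-1} + q_{i-2} with p_{-2}=0, p_{-1}=1, q_{-2}=1, q_{-1}=0):
  i=0: a_0=18, p_0 = 18*1 + 0 = 18, q_0 = 18*0 + 1 = 1.
  i=1: a_1=1, p_1 = 1*18 + 1 = 19, q_1 = 1*1 + 0 = 1.
  i=2: a_2=6, p_2 = 6*19 + 18 = 132, q_2 = 6*1 + 1 = 7.
  i=3: a_3=1, p_3 = 1*132 + 19 = 151, q_3 = 1*7 + 1 = 8.
  i=4: a_4=1, p_4 = 1*151 + 132 = 283, q_4 = 1*8 + 7 = 15.
  i=5: a_5=2, p_5 = 2*283 + 151 = 717, q_5 = 2*15 + 8 = 38.
  i=6: a_6=1, p_6 = 1*717 + 283 = 1000, q_6 = 1*38 + 15 = 53.
  i=7: a_7=8, p_7 = 8*1000 + 717 = 8717, q_7 = 8*53 + 38 = 462.
  i=8: a_8=1, p_8 = 1*8717 + 1000 = 9717, q_8 = 1*462 + 53 = 515.
  i=9: a_9=2, p_9 = 2*9717 + 8717 = 28151, q_9 = 2*515 + 462 = 1492.
  i=10: a_10=1, p_10 = 1*28151 + 9717 = 37868, q_10 = 1*1492 + 515 = 2007.
  i=11: a_11=1, p_11 = 1*37868 + 28151 = 66019, q_11 = 1*2007 + 1492 = 3499.
  i=12: a_12=6, p_12 = 6*66019 + 37868 = 433982, q_12 = 6*3499 + 2007 = 23001.
  i=13: a_13=1, p_13 = 1*433982 + 66019 = 500001, q_13 = 1*23001 + 3499 = 26500.
Check: 500001^2 - 356*26500^2 = 250001000001 - 250001000000 = 1, so (x, y) = (500001, 26500) solves the equation, and by the theorem it is the least positive solution.

(x, y) = (500001, 26500)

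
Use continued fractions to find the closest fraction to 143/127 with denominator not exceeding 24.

9/8

Expand x = 143/127 as a continued fraction with the Euclidean algorithm:
  143 = 1*127 + 16, so a_0 = 1.
  127 = 7*16 + 15, so a_1 = 7.
  16 = 1*15 + 1, so a_2 = 1.
  15 = 15*1 + 0, so a_3 = 15.
so x = [1; 7, 1, 15].
Convergents (p_i = a_i*p_{i-1} + p_{i-2}, q_i = a_i*q_{i-1} + q_{i-2} with p_{-2}=0, p_{-1}=1, q_{-2}=1, q_{-1}=0), until the denominator exceeds 24:
  i=0: a_0=1, p_0 = 1*1 + 0 = 1, q_0 = 1*0 + 1 = 1.
  i=1: a_1=7, p_1 = 7*1 + 1 = 8, q_1 = 7*1 + 0 = 7.
  i=2: a_2=1, p_2 = 1*8 + 1 = 9, q_2 = 1*7 + 1 = 8.
  i=3: a_3=15, p_3 = 15*9 + 8 = 143, q_3 = 15*8 + 7 = 127.
q_3 = 127 > 24, so the last convergent with denominator <= 24 is p_2/q_2 = 9/8.
The closest fraction with denominator <= 24 is either p_2/q_2 or the intermediate fraction (k*p_2 + p_1)/(k*q_2 + q_1) with the largest k >= 1 whose denominator stays <= 24; these approach x as k grows, and every other convergent or intermediate fraction in range is farther away.
Largest k: floor((24 - q_1)/q_2) = floor((24 - 7)/8) = 2.
That gives (2*9 + 8)/(2*8 + 7) = 26/23.
Compare the errors: |x - 9/8| = |143*8 - 9*127|/(127*8) = 1/1016, and |x - 26/23| = |143*23 - 26*127|/(127*23) = 13/2921.
Cross-multiplying, 1*2921 = 2921 < 13208 = 13*1016, so 1/1016 is smaller: the convergent 9/8 is closer to x than 26/23.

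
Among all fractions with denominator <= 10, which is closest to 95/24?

4/1

Expand x = 95/24 as a continued fraction with the Euclidean algorithm:
  95 = 3*24 + 23, so a_0 = 3.
  24 = 1*23 + 1, so a_1 = 1.
  23 = 23*1 + 0, so a_2 = 23.
so x = [3; 1, 23].
Convergents (p_i = a_i*p_{i-1} + p_{i-2}, q_i = a_i*q_{i-1} + q_{i-2} with p_{-2}=0, p_{-1}=1, q_{-2}=1, q_{-1}=0), until the denominator exceeds 10:
  i=0: a_0=3, p_0 = 3*1 + 0 = 3, q_0 = 3*0 + 1 = 1.
  i=1: a_1=1, p_1 = 1*3 + 1 = 4, q_1 = 1*1 + 0 = 1.
  i=2: a_2=23, p_2 = 23*4 + 3 = 95, q_2 = 23*1 + 1 = 24.
q_2 = 24 > 10, so the last convergent with denominator <= 10 is p_1/q_1 = 4/1.
The closest fraction with denominator <= 10 is either p_1/q_1 or the intermediate fraction (k*p_1 + p_0)/(k*q_1 + q_0) with the largest k >= 1 whose denominator stays <= 10; these approach x as k grows, and every other convergent or intermediate fraction in range is farther away.
Largest k: floor((10 - q_0)/q_1) = floor((10 - 1)/1) = 9.
That gives (9*4 + 3)/(9*1 + 1) = 39/10.
Compare the errors: |x - 4/1| = |95*1 - 4*24|/(24*1) = 1/24, and |x - 39/10| = |95*10 - 39*24|/(24*10) = 14/240.
Cross-multiplying, 1*240 = 240 < 336 = 14*24, so 1/24 is smaller: the convergent 4/1 is closer to x than 39/10.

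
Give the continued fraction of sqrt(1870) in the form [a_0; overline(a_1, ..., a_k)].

[43; overline(4, 9, 2, 1, 3, 2, 3, 1, 2, 9, 4, 86)]

Write x_i = (sqrt(1870) + m_i)/d_i with (m_0, d_0) = (0, 1). a_0 = floor(sqrt(1870)) = 43, since 43^2 = 1849 <= 1870 < 1936 = 44^2.
Iterate m_{i+1} = d_i*a_i - m_i, d_{i+1} = (1870 - m_{i+1}^2)/d_i, a_{i+1} = floor((a_0 + m_{i+1})/d_{i+1}):
  m_1 = 1*43 - 0 = 43, d_1 = (1870 - 43^2)/1 = 21/1 = 21, a_1 = floor((43 + 43)/21) = 4.
  m_2 = 21*4 - 43 = 41, d_2 = (1870 - 41^2)/21 = 189/21 = 9, a_2 = floor((43 + 41)/9) = 9.
  m_3 = 9*9 - 41 = 40, d_3 = (1870 - 40^2)/9 = 270/9 = 30, a_3 = floor((43 + 40)/30) = 2.
  m_4 = 30*2 - 40 = 20, d_4 = (1870 - 20^2)/30 = 1470/30 = 49, a_4 = floor((43 + 20)/49) = 1.
  m_5 = 49*1 - 20 = 29, d_5 = (1870 - 29^2)/49 = 1029/49 = 21, a_5 = floor((43 + 29)/21) = 3.
  m_6 = 21*3 - 29 = 34, d_6 = (1870 - 34^2)/21 = 714/21 = 34, a_6 = floor((43 + 34)/34) = 2.
  m_7 = 34*2 - 34 = 34, d_7 = (1870 - 34^2)/34 = 714/34 = 21, a_7 = floor((43 + 34)/21) = 3.
  m_8 = 21*3 - 34 = 29, d_8 = (1870 - 29^2)/21 = 1029/21 = 49, a_8 = floor((43 + 29)/49) = 1.
  m_9 = 49*1 - 29 = 20, d_9 = (1870 - 20^2)/49 = 1470/49 = 30, a_9 = floor((43 + 20)/30) = 2.
  m_10 = 30*2 - 20 = 40, d_10 = (1870 - 40^2)/30 = 270/30 = 9, a_10 = floor((43 + 40)/9) = 9.
  m_11 = 9*9 - 40 = 41, d_11 = (1870 - 41^2)/9 = 189/9 = 21, a_11 = floor((43 + 41)/21) = 4.
  m_12 = 21*4 - 41 = 43, d_12 = (1870 - 43^2)/21 = 21/21 = 1, a_12 = floor((43 + 43)/1) = 86.
  m_13 = 1*86 - 43 = 43, d_13 = (1870 - 43^2)/1 = 21/1 = 21: (m_13, d_13) = (m_1, d_1) = (43, 21), so from here the quotients repeat a_1, ..., a_12; the period length is 12.
Hence the expansion of sqrt(1870) is a_0 = 43 followed by the repeating block 4, 9, 2, 1, 3, 2, 3, 1, 2, 9, 4, 86 (period 12).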